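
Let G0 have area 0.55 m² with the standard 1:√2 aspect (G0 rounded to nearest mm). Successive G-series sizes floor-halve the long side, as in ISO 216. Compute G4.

156 × 220 mm

Let G0's short side be w mm. w · w√2 = 0.55 m² = 550,000 mm², so w ≈ 623.6 mm and w√2 ≈ 881.9 mm → G0 = 624 × 882 mm.
G1: ⌊882/2⌋ × 624 = 441 × 624 mm
G2: ⌊624/2⌋ × 441 = 312 × 441 mm
G3: ⌊441/2⌋ × 312 = 220 × 312 mm
G4: ⌊312/2⌋ × 220 = 156 × 220 mm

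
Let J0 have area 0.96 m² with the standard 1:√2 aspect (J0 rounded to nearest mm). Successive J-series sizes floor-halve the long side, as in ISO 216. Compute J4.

Let J0's short side be w mm. w · w√2 = 0.96 m² = 960,000 mm², so w ≈ 823.9 mm and w√2 ≈ 1165.2 mm → J0 = 824 × 1165 mm.
J1: ⌊1165/2⌋ × 824 = 582 × 824 mm
J2: ⌊824/2⌋ × 582 = 412 × 582 mm
J3: ⌊582/2⌋ × 412 = 291 × 412 mm
J4: ⌊412/2⌋ × 291 = 206 × 291 mm

206 × 291 mm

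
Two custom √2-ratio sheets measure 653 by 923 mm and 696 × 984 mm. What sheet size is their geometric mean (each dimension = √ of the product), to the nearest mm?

674 × 953 mm

Short side: √(653 · 696) = √454488 ≈ 674.2 → 674 mm
Long side: √(923 · 984) = √908232 ≈ 953.0 → 953 mm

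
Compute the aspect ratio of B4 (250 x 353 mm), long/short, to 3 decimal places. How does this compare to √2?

1.412

353 / 250 = 1.412
ISO 216 targets √2 ≈ 1.414; the -0.002 deviation is from mm rounding.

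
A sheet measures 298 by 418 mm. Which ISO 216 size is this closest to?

Aspect ratio 418/298 ≈ 1.403 — close to the ISO √2 ≈ 1.414.
In the A-series (A0 area = 1 m²): A3 = 297 × 420 mm.
Off by 3 mm total — nearest standard size.

A3 (297 × 420 mm)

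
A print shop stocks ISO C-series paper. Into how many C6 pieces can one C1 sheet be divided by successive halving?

32

Each ISO step halves the sheet: 1 × C1 → 2 × C2 → 4 × C3 → 8 × C4 → …
From C1 to C6 is 5 halving steps: 2^5 = 32.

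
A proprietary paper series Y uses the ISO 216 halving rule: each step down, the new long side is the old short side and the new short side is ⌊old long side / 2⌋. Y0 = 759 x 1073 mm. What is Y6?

Y1: ⌊1073/2⌋ × 759 = 536 × 759 mm
Y2: ⌊759/2⌋ × 536 = 379 × 536 mm
Y3: ⌊536/2⌋ × 379 = 268 × 379 mm
Y4: ⌊379/2⌋ × 268 = 189 × 268 mm
Y5: ⌊268/2⌋ × 189 = 134 × 189 mm
Y6: ⌊189/2⌋ × 134 = 94 × 134 mm

94 × 134 mm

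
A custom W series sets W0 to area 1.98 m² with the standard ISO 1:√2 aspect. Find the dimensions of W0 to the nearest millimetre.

1183 × 1673 mm

Let the short side be w mm. Then w · w√2 = 1.98 m² = 1,980,000 mm².
w² = 1,980,000/√2, so w ≈ 1183.2 mm; long side = w√2 ≈ 1673.4 mm.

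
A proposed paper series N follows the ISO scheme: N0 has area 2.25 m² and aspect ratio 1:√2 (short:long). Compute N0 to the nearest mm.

1261 × 1784 mm

Let the short side be w mm. Then w · w√2 = 2.25 m² = 2,250,000 mm².
w² = 2,250,000/√2, so w ≈ 1261.3 mm; long side = w√2 ≈ 1783.8 mm.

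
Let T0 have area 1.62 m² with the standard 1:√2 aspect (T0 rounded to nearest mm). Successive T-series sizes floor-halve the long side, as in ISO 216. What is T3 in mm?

378 × 535 mm

Let T0's short side be w mm. w · w√2 = 1.62 m² = 1,620,000 mm², so w ≈ 1070.3 mm and w√2 ≈ 1513.6 mm → T0 = 1070 × 1514 mm.
T1: ⌊1514/2⌋ × 1070 = 757 × 1070 mm
T2: ⌊1070/2⌋ × 757 = 535 × 757 mm
T3: ⌊757/2⌋ × 535 = 378 × 535 mm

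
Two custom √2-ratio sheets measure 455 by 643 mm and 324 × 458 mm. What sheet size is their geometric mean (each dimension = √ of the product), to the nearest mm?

384 × 543 mm

Short side: √(455 · 324) = √147420 ≈ 384.0 → 384 mm
Long side: √(643 · 458) = √294494 ≈ 542.7 → 543 mm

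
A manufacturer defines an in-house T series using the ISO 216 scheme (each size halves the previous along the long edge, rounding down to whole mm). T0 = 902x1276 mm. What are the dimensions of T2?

451 × 638 mm

T1: ⌊1276/2⌋ × 902 = 638 × 902 mm
T2: ⌊902/2⌋ × 638 = 451 × 638 mm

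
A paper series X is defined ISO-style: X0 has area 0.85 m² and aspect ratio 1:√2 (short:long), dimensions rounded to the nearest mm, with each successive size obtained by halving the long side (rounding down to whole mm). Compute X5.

Let X0's short side be w mm. w · w√2 = 0.85 m² = 850,000 mm², so w ≈ 775.3 mm and w√2 ≈ 1096.4 mm → X0 = 775 × 1096 mm.
X1: ⌊1096/2⌋ × 775 = 548 × 775 mm
X2: ⌊775/2⌋ × 548 = 387 × 548 mm
X3: ⌊548/2⌋ × 387 = 274 × 387 mm
X4: ⌊387/2⌋ × 274 = 193 × 274 mm
X5: ⌊274/2⌋ × 193 = 137 × 193 mm

137 × 193 mm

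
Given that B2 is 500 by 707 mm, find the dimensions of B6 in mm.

B3: ⌊707/2⌋ × 500 = 353 × 500 mm
B4: ⌊500/2⌋ × 353 = 250 × 353 mm
B5: ⌊353/2⌋ × 250 = 176 × 250 mm
B6: ⌊250/2⌋ × 176 = 125 × 176 mm

125 × 176 mm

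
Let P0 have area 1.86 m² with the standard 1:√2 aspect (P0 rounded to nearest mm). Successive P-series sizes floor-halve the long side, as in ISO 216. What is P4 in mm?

Let P0's short side be w mm. w · w√2 = 1.86 m² = 1,860,000 mm², so w ≈ 1146.8 mm and w√2 ≈ 1621.9 mm → P0 = 1147 × 1622 mm.
P1: ⌊1622/2⌋ × 1147 = 811 × 1147 mm
P2: ⌊1147/2⌋ × 811 = 573 × 811 mm
P3: ⌊811/2⌋ × 573 = 405 × 573 mm
P4: ⌊573/2⌋ × 405 = 286 × 405 mm

286 × 405 mm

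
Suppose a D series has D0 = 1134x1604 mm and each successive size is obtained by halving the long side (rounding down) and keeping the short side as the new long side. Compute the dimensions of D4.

D1: ⌊1604/2⌋ × 1134 = 802 × 1134 mm
D2: ⌊1134/2⌋ × 802 = 567 × 802 mm
D3: ⌊802/2⌋ × 567 = 401 × 567 mm
D4: ⌊567/2⌋ × 401 = 283 × 401 mm

283 × 401 mm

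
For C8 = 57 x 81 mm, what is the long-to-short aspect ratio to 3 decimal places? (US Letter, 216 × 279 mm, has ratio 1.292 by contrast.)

81 / 57 = 1.421
ISO 216 targets √2 ≈ 1.414; the +0.007 deviation is from mm rounding.

1.421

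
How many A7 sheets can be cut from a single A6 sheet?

Each ISO step halves the sheet: 1 × A6 → 2 × A7
From A6 to A7 is 1 halving step: 2^1 = 2.

2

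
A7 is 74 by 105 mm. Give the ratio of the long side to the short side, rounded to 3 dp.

1.419

105 / 74 = 1.419
ISO 216 targets √2 ≈ 1.414; the +0.005 deviation is from mm rounding.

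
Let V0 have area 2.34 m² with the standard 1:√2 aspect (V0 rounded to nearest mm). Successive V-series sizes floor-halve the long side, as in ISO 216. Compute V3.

Let V0's short side be w mm. w · w√2 = 2.34 m² = 2,340,000 mm², so w ≈ 1286.3 mm and w√2 ≈ 1819.1 mm → V0 = 1286 × 1819 mm.
V1: ⌊1819/2⌋ × 1286 = 909 × 1286 mm
V2: ⌊1286/2⌋ × 909 = 643 × 909 mm
V3: ⌊909/2⌋ × 643 = 454 × 643 mm

454 × 643 mm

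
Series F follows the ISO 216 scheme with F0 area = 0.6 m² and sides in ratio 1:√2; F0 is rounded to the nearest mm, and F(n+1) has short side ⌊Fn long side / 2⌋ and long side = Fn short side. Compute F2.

Let F0's short side be w mm. w · w√2 = 0.6 m² = 600,000 mm², so w ≈ 651.4 mm and w√2 ≈ 921.2 mm → F0 = 651 × 921 mm.
F1: ⌊921/2⌋ × 651 = 460 × 651 mm
F2: ⌊651/2⌋ × 460 = 325 × 460 mm

325 × 460 mm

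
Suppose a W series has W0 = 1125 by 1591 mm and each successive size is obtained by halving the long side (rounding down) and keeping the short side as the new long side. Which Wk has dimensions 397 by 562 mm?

W3

W0: 1125 × 1591 mm
W1: 795 × 1125 mm
W2: 562 × 795 mm
W3: 397 × 562 mm
W4: 281 × 397 mm
→ matches W3.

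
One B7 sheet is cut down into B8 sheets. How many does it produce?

2

Each ISO step halves the sheet: 1 × B7 → 2 × B8
From B7 to B8 is 1 halving step: 2^1 = 2.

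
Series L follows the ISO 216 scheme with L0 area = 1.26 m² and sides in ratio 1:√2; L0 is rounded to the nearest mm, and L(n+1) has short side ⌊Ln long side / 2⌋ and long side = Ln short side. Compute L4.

Let L0's short side be w mm. w · w√2 = 1.26 m² = 1,260,000 mm², so w ≈ 943.9 mm and w√2 ≈ 1334.9 mm → L0 = 944 × 1335 mm.
L1: ⌊1335/2⌋ × 944 = 667 × 944 mm
L2: ⌊944/2⌋ × 667 = 472 × 667 mm
L3: ⌊667/2⌋ × 472 = 333 × 472 mm
L4: ⌊472/2⌋ × 333 = 236 × 333 mm

236 × 333 mm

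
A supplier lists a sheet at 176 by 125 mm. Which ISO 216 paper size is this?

B6 (125 × 176 mm)

Aspect ratio 176/125 ≈ 1.408 — close to the ISO √2 ≈ 1.414.
In the B-series (B0 = 1000 × 1414 mm): B6 = 125 × 176 mm.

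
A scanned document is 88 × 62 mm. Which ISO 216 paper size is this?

B8 (62 × 88 mm)

Aspect ratio 88/62 ≈ 1.419 — close to the ISO √2 ≈ 1.414.
In the B-series (B0 = 1000 × 1414 mm): B8 = 62 × 88 mm.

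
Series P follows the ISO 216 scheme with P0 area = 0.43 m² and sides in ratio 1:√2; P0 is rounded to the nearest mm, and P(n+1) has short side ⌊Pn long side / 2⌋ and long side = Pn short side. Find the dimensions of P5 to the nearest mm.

97 × 137 mm

Let P0's short side be w mm. w · w√2 = 0.43 m² = 430,000 mm², so w ≈ 551.4 mm and w√2 ≈ 779.8 mm → P0 = 551 × 780 mm.
P1: ⌊780/2⌋ × 551 = 390 × 551 mm
P2: ⌊551/2⌋ × 390 = 275 × 390 mm
P3: ⌊390/2⌋ × 275 = 195 × 275 mm
P4: ⌊275/2⌋ × 195 = 137 × 195 mm
P5: ⌊195/2⌋ × 137 = 97 × 137 mm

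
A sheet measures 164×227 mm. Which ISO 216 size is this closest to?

Aspect ratio 227/164 ≈ 1.384 (ISO target is √2 ≈ 1.414).
In the C-series (envelope sizes, between A and B): C5 = 162 × 229 mm.
Off by 4 mm total — nearest standard size.

C5 (162 × 229 mm)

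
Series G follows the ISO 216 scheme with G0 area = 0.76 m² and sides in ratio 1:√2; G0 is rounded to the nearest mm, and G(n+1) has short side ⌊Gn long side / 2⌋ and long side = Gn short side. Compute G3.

259 × 366 mm

Let G0's short side be w mm. w · w√2 = 0.76 m² = 760,000 mm², so w ≈ 733.1 mm and w√2 ≈ 1036.7 mm → G0 = 733 × 1037 mm.
G1: ⌊1037/2⌋ × 733 = 518 × 733 mm
G2: ⌊733/2⌋ × 518 = 366 × 518 mm
G3: ⌊518/2⌋ × 366 = 259 × 366 mm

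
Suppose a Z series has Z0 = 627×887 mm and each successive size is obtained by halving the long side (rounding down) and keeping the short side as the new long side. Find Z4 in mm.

Z1 = 443 × 627 mm (from Z0 by 1 halving).
Z2: ⌊627/2⌋ × 443 = 313 × 443 mm
Z3: ⌊443/2⌋ × 313 = 221 × 313 mm
Z4: ⌊313/2⌋ × 221 = 156 × 221 mm

156 × 221 mm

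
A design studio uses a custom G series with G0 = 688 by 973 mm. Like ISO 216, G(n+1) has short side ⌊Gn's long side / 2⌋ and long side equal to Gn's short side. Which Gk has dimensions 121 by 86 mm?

G6

G0: 688 × 973 mm
G1: 486 × 688 mm
G2: 344 × 486 mm
G3: 243 × 344 mm
G4: 172 × 243 mm
G5: 121 × 172 mm
G6: 86 × 121 mm
G7: 60 × 86 mm
→ matches G6.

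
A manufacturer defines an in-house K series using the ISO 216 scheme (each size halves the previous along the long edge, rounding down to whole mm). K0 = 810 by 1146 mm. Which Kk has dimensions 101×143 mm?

K0: 810 × 1146 mm
K1: 573 × 810 mm
K2: 405 × 573 mm
K3: 286 × 405 mm
K4: 202 × 286 mm
K5: 143 × 202 mm
K6: 101 × 143 mm
K7: 71 × 101 mm
→ matches K6.

K6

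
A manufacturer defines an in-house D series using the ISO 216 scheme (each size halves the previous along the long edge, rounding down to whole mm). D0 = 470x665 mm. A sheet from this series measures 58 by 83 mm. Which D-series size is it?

D0: 470 × 665 mm
D1: 332 × 470 mm
D2: 235 × 332 mm
D3: 166 × 235 mm
D4: 117 × 166 mm
D5: 83 × 117 mm
D6: 58 × 83 mm
D7: 41 × 58 mm
→ matches D6.

D6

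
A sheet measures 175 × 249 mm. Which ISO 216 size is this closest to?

Aspect ratio 249/175 ≈ 1.423 — close to the ISO √2 ≈ 1.414.
In the B-series (B0 = 1000 × 1414 mm): B5 = 176 × 250 mm.
Off by 2 mm total — nearest standard size.

B5 (176 × 250 mm)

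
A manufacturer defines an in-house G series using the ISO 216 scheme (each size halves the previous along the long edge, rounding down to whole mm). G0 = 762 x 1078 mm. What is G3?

269 × 381 mm

G1: ⌊1078/2⌋ × 762 = 539 × 762 mm
G2: ⌊762/2⌋ × 539 = 381 × 539 mm
G3: ⌊539/2⌋ × 381 = 269 × 381 mm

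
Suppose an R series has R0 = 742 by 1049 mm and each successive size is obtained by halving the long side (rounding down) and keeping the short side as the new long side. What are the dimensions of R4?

R1 = 524 × 742 mm (from R0 by 1 halving).
R2: ⌊742/2⌋ × 524 = 371 × 524 mm
R3: ⌊524/2⌋ × 371 = 262 × 371 mm
R4: ⌊371/2⌋ × 262 = 185 × 262 mm

185 × 262 mm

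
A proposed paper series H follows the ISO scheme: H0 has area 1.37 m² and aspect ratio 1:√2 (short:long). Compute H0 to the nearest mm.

984 × 1392 mm

Let the short side be w mm. Then w · w√2 = 1.37 m² = 1,370,000 mm².
w² = 1,370,000/√2, so w ≈ 984.2 mm; long side = w√2 ≈ 1391.9 mm.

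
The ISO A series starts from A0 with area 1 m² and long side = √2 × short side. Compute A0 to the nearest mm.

841 × 1189 mm

Let the short side be w mm. Then the long side is w√2 and w · w√2 = 10⁶ mm².
w² = 10⁶/√2, so w = 1000 / 2^(1/4) ≈ 840.9 mm; long side = 1000 · 2^(1/4) ≈ 1189.2 mm.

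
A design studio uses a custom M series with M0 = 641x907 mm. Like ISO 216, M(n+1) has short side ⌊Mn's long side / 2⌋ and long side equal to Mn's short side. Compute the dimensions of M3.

M1 = 453 × 641 mm (from M0 by 1 halving).
M2: ⌊641/2⌋ × 453 = 320 × 453 mm
M3: ⌊453/2⌋ × 320 = 226 × 320 mm

226 × 320 mm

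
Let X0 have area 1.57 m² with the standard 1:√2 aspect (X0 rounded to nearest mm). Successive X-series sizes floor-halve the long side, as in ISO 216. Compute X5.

Let X0's short side be w mm. w · w√2 = 1.57 m² = 1,570,000 mm², so w ≈ 1053.6 mm and w√2 ≈ 1490.1 mm → X0 = 1054 × 1490 mm.
X1: ⌊1490/2⌋ × 1054 = 745 × 1054 mm
X2: ⌊1054/2⌋ × 745 = 527 × 745 mm
X3: ⌊745/2⌋ × 527 = 372 × 527 mm
X4: ⌊527/2⌋ × 372 = 263 × 372 mm
X5: ⌊372/2⌋ × 263 = 186 × 263 mm

186 × 263 mm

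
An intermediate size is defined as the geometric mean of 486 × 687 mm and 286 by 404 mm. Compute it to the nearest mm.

Short side: √(486 · 286) = √138996 ≈ 372.8 → 373 mm
Long side: √(687 · 404) = √277548 ≈ 526.8 → 527 mm

373 × 527 mm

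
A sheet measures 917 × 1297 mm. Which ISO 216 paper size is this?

C0 (917 × 1297 mm)

Aspect ratio 1297/917 ≈ 1.414 — close to the ISO √2 ≈ 1.414.
In the C-series (envelope sizes, between A and B): C0 = 917 × 1297 mm.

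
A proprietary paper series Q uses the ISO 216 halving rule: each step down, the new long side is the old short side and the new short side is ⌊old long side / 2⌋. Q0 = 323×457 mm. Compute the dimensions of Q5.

57 × 80 mm

Q1: ⌊457/2⌋ × 323 = 228 × 323 mm
Q2: ⌊323/2⌋ × 228 = 161 × 228 mm
Q3: ⌊228/2⌋ × 161 = 114 × 161 mm
Q4: ⌊161/2⌋ × 114 = 80 × 114 mm
Q5: ⌊114/2⌋ × 80 = 57 × 80 mm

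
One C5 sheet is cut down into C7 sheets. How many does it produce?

Each ISO step halves the sheet: 1 × C5 → 2 × C6 → 4 × C7
From C5 to C7 is 2 halving steps: 2^2 = 4.

4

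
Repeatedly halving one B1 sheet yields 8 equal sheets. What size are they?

8 = 2^3, so 3 halving steps.
B1 → B2 → … → B4 after 3 steps.

B4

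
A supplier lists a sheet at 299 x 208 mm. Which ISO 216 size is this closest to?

Aspect ratio 299/208 ≈ 1.438 (ISO target is √2 ≈ 1.414).
In the A-series (A0 area = 1 m²): A4 = 210 × 297 mm.
Off by 4 mm total — nearest standard size.

A4 (210 × 297 mm)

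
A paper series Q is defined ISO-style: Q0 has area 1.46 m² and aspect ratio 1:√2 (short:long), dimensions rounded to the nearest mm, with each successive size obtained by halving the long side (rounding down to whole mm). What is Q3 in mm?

Let Q0's short side be w mm. w · w√2 = 1.46 m² = 1,460,000 mm², so w ≈ 1016.1 mm and w√2 ≈ 1436.9 mm → Q0 = 1016 × 1437 mm.
Q1: ⌊1437/2⌋ × 1016 = 718 × 1016 mm
Q2: ⌊1016/2⌋ × 718 = 508 × 718 mm
Q3: ⌊718/2⌋ × 508 = 359 × 508 mm

359 × 508 mm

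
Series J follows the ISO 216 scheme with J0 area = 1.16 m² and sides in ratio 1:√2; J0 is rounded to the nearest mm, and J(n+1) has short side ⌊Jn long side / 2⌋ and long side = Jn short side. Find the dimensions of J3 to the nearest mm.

Let J0's short side be w mm. w · w√2 = 1.16 m² = 1,160,000 mm², so w ≈ 905.7 mm and w√2 ≈ 1280.8 mm → J0 = 906 × 1281 mm.
J1: ⌊1281/2⌋ × 906 = 640 × 906 mm
J2: ⌊906/2⌋ × 640 = 453 × 640 mm
J3: ⌊640/2⌋ × 453 = 320 × 453 mm

320 × 453 mm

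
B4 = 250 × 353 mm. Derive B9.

44 × 62 mm

B5: ⌊353/2⌋ × 250 = 176 × 250 mm
B6: ⌊250/2⌋ × 176 = 125 × 176 mm
B7: ⌊176/2⌋ × 125 = 88 × 125 mm
B8: ⌊125/2⌋ × 88 = 62 × 88 mm
B9: ⌊88/2⌋ × 62 = 44 × 62 mm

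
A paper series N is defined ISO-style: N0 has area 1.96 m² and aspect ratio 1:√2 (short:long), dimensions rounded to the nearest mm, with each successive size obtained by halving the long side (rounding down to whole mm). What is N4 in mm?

Let N0's short side be w mm. w · w√2 = 1.96 m² = 1,960,000 mm², so w ≈ 1177.3 mm and w√2 ≈ 1664.9 mm → N0 = 1177 × 1665 mm.
N1: ⌊1665/2⌋ × 1177 = 832 × 1177 mm
N2: ⌊1177/2⌋ × 832 = 588 × 832 mm
N3: ⌊832/2⌋ × 588 = 416 × 588 mm
N4: ⌊588/2⌋ × 416 = 294 × 416 mm

294 × 416 mm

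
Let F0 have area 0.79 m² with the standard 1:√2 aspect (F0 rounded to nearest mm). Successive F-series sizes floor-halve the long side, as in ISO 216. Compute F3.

264 × 373 mm

Let F0's short side be w mm. w · w√2 = 0.79 m² = 790,000 mm², so w ≈ 747.4 mm and w√2 ≈ 1057.0 mm → F0 = 747 × 1057 mm.
F1: ⌊1057/2⌋ × 747 = 528 × 747 mm
F2: ⌊747/2⌋ × 528 = 373 × 528 mm
F3: ⌊528/2⌋ × 373 = 264 × 373 mm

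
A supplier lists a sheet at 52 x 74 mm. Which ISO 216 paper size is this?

Aspect ratio 74/52 ≈ 1.423 — close to the ISO √2 ≈ 1.414.
In the A-series (A0 area = 1 m²): A8 = 52 × 74 mm.

A8 (52 × 74 mm)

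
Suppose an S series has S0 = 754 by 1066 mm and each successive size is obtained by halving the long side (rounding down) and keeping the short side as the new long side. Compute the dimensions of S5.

133 × 188 mm

S1: ⌊1066/2⌋ × 754 = 533 × 754 mm
S2: ⌊754/2⌋ × 533 = 377 × 533 mm
S3: ⌊533/2⌋ × 377 = 266 × 377 mm
S4: ⌊377/2⌋ × 266 = 188 × 266 mm
S5: ⌊266/2⌋ × 188 = 133 × 188 mm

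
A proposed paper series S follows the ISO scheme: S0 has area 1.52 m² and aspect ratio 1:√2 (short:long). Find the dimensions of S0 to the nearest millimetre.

Let the short side be w mm. Then w · w√2 = 1.52 m² = 1,520,000 mm².
w² = 1,520,000/√2, so w ≈ 1036.7 mm; long side = w√2 ≈ 1466.2 mm.

1037 × 1466 mm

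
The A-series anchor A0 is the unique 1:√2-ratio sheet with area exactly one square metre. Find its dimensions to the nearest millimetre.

Let the short side be w mm. Then the long side is w√2 and w · w√2 = 10⁶ mm².
w² = 10⁶/√2, so w = 1000 / 2^(1/4) ≈ 840.9 mm; long side = 1000 · 2^(1/4) ≈ 1189.2 mm.

841 × 1189 mm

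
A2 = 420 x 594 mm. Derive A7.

74 × 105 mm

A3: ⌊594/2⌋ × 420 = 297 × 420 mm
A4: ⌊420/2⌋ × 297 = 210 × 297 mm
A5: ⌊297/2⌋ × 210 = 148 × 210 mm
A6: ⌊210/2⌋ × 148 = 105 × 148 mm
A7: ⌊148/2⌋ × 105 = 74 × 105 mm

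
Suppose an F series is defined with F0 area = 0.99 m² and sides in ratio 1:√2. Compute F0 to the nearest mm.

837 × 1183 mm

Let the short side be w mm. Then w · w√2 = 0.99 m² = 990,000 mm².
w² = 990,000/√2, so w ≈ 836.7 mm; long side = w√2 ≈ 1183.2 mm.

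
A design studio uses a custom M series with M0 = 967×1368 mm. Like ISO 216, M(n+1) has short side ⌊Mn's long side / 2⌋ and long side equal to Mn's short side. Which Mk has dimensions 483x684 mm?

M2

M0: 967 × 1368 mm
M1: 684 × 967 mm
M2: 483 × 684 mm
M3: 342 × 483 mm
→ matches M2.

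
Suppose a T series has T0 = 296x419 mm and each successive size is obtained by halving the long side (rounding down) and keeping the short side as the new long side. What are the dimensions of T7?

T1 = 209 × 296 mm (from T0 by 1 halving).
T2: ⌊296/2⌋ × 209 = 148 × 209 mm
T3: ⌊209/2⌋ × 148 = 104 × 148 mm
T4: ⌊148/2⌋ × 104 = 74 × 104 mm
T5: ⌊104/2⌋ × 74 = 52 × 74 mm
T6: ⌊74/2⌋ × 52 = 37 × 52 mm
T7: ⌊52/2⌋ × 37 = 26 × 37 mm

26 × 37 mm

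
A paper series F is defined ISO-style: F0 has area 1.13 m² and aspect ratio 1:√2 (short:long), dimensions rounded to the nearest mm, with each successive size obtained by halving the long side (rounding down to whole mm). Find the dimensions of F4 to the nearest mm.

223 × 316 mm

Let F0's short side be w mm. w · w√2 = 1.13 m² = 1,130,000 mm², so w ≈ 893.9 mm and w√2 ≈ 1264.1 mm → F0 = 894 × 1264 mm.
F1: ⌊1264/2⌋ × 894 = 632 × 894 mm
F2: ⌊894/2⌋ × 632 = 447 × 632 mm
F3: ⌊632/2⌋ × 447 = 316 × 447 mm
F4: ⌊447/2⌋ × 316 = 223 × 316 mm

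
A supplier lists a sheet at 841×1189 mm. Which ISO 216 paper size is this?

A0 (841 × 1189 mm)

Aspect ratio 1189/841 ≈ 1.414 — close to the ISO √2 ≈ 1.414.
In the A-series (A0 area = 1 m²): A0 = 841 × 1189 mm.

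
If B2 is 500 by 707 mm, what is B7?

B3: ⌊707/2⌋ × 500 = 353 × 500 mm
B4: ⌊500/2⌋ × 353 = 250 × 353 mm
B5: ⌊353/2⌋ × 250 = 176 × 250 mm
B6: ⌊250/2⌋ × 176 = 125 × 176 mm
B7: ⌊176/2⌋ × 125 = 88 × 125 mm

88 × 125 mm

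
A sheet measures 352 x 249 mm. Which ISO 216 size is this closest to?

Aspect ratio 352/249 ≈ 1.414 — close to the ISO √2 ≈ 1.414.
In the B-series (B0 = 1000 × 1414 mm): B4 = 250 × 353 mm.
Off by 2 mm total — nearest standard size.

B4 (250 × 353 mm)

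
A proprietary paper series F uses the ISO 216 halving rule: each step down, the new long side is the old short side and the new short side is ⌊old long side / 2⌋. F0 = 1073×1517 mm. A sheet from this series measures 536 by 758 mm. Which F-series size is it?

F2

F0: 1073 × 1517 mm
F1: 758 × 1073 mm
F2: 536 × 758 mm
F3: 379 × 536 mm
→ matches F2.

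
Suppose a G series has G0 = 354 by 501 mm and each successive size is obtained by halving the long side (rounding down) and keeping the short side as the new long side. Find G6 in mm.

G1: ⌊501/2⌋ × 354 = 250 × 354 mm
G2: ⌊354/2⌋ × 250 = 177 × 250 mm
G3: ⌊250/2⌋ × 177 = 125 × 177 mm
G4: ⌊177/2⌋ × 125 = 88 × 125 mm
G5: ⌊125/2⌋ × 88 = 62 × 88 mm
G6: ⌊88/2⌋ × 62 = 44 × 62 mm

44 × 62 mm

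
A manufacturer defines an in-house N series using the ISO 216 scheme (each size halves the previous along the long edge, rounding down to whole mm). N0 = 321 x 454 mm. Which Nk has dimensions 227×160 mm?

N2

N0: 321 × 454 mm
N1: 227 × 321 mm
N2: 160 × 227 mm
N3: 113 × 160 mm
→ matches N2.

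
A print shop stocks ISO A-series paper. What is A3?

297 × 420 mm

A0 = 841 × 1189 mm (A0 has area 1 m², aspect 1:√2).
A1: ⌊1189/2⌋ × 841 = 594 × 841 mm
A2: ⌊841/2⌋ × 594 = 420 × 594 mm
A3: ⌊594/2⌋ × 420 = 297 × 420 mm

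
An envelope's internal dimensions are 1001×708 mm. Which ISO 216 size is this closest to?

B1 (707 × 1000 mm)

Aspect ratio 1001/708 ≈ 1.414 — close to the ISO √2 ≈ 1.414.
In the B-series (B0 = 1000 × 1414 mm): B1 = 707 × 1000 mm.
Off by 2 mm total — nearest standard size.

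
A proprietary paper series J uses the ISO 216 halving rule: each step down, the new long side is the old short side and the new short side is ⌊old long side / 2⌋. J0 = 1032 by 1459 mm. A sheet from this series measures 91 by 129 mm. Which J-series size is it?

J0: 1032 × 1459 mm
J1: 729 × 1032 mm
J2: 516 × 729 mm
J3: 364 × 516 mm
J4: 258 × 364 mm
J5: 182 × 258 mm
J6: 129 × 182 mm
J7: 91 × 129 mm
J8: 64 × 91 mm
→ matches J7.

J7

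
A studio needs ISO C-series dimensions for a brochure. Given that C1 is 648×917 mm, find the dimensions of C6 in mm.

C2: ⌊917/2⌋ × 648 = 458 × 648 mm
C3: ⌊648/2⌋ × 458 = 324 × 458 mm
C4: ⌊458/2⌋ × 324 = 229 × 324 mm
C5: ⌊324/2⌋ × 229 = 162 × 229 mm
C6: ⌊229/2⌋ × 162 = 114 × 162 mm

114 × 162 mm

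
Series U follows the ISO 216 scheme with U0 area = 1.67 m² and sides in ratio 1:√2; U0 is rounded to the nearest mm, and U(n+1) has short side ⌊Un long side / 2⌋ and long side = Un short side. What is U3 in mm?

384 × 543 mm

Let U0's short side be w mm. w · w√2 = 1.67 m² = 1,670,000 mm², so w ≈ 1086.7 mm and w√2 ≈ 1536.8 mm → U0 = 1087 × 1537 mm.
U1: ⌊1537/2⌋ × 1087 = 768 × 1087 mm
U2: ⌊1087/2⌋ × 768 = 543 × 768 mm
U3: ⌊768/2⌋ × 543 = 384 × 543 mm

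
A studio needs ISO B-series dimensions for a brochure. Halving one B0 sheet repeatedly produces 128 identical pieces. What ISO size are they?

B7

128 = 2^7, so 7 halving steps.
B0 → B1 → … → B7 after 7 steps.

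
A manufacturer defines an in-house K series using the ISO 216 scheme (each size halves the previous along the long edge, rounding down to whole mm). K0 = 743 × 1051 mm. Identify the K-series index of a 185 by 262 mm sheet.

K0: 743 × 1051 mm
K1: 525 × 743 mm
K2: 371 × 525 mm
K3: 262 × 371 mm
K4: 185 × 262 mm
K5: 131 × 185 mm
→ matches K4.

K4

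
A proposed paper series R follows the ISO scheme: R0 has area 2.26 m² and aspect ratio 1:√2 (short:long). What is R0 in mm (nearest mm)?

Let the short side be w mm. Then w · w√2 = 2.26 m² = 2,260,000 mm².
w² = 2,260,000/√2, so w ≈ 1264.1 mm; long side = w√2 ≈ 1787.8 mm.

1264 × 1788 mm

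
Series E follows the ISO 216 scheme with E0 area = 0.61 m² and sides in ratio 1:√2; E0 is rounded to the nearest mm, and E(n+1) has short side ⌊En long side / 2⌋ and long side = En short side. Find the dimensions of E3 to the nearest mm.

232 × 328 mm

Let E0's short side be w mm. w · w√2 = 0.61 m² = 610,000 mm², so w ≈ 656.8 mm and w√2 ≈ 928.8 mm → E0 = 657 × 929 mm.
E1: ⌊929/2⌋ × 657 = 464 × 657 mm
E2: ⌊657/2⌋ × 464 = 328 × 464 mm
E3: ⌊464/2⌋ × 328 = 232 × 328 mm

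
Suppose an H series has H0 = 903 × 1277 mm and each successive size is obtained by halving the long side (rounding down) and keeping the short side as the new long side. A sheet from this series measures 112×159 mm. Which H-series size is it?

H0: 903 × 1277 mm
H1: 638 × 903 mm
H2: 451 × 638 mm
H3: 319 × 451 mm
H4: 225 × 319 mm
H5: 159 × 225 mm
H6: 112 × 159 mm
H7: 79 × 112 mm
→ matches H6.

H6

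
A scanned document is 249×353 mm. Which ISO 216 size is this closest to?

B4 (250 × 353 mm)

Aspect ratio 353/249 ≈ 1.418 — close to the ISO √2 ≈ 1.414.
In the B-series (B0 = 1000 × 1414 mm): B4 = 250 × 353 mm.
Off by 1 mm total — nearest standard size.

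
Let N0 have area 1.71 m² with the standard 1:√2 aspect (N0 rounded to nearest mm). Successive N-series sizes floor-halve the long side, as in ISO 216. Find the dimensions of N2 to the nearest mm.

550 × 777 mm

Let N0's short side be w mm. w · w√2 = 1.71 m² = 1,710,000 mm², so w ≈ 1099.6 mm and w√2 ≈ 1555.1 mm → N0 = 1100 × 1555 mm.
N1: ⌊1555/2⌋ × 1100 = 777 × 1100 mm
N2: ⌊1100/2⌋ × 777 = 550 × 777 mm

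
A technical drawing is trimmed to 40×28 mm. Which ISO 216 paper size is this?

C10 (28 × 40 mm)

Aspect ratio 40/28 ≈ 1.429 — close to the ISO √2 ≈ 1.414.
In the C-series (envelope sizes, between A and B): C10 = 28 × 40 mm.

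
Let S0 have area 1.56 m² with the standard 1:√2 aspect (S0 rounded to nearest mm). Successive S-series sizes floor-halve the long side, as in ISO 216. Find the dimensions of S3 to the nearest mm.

Let S0's short side be w mm. w · w√2 = 1.56 m² = 1,560,000 mm², so w ≈ 1050.3 mm and w√2 ≈ 1485.3 mm → S0 = 1050 × 1485 mm.
S1: ⌊1485/2⌋ × 1050 = 742 × 1050 mm
S2: ⌊1050/2⌋ × 742 = 525 × 742 mm
S3: ⌊742/2⌋ × 525 = 371 × 525 mm

371 × 525 mm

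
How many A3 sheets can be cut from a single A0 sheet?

Each ISO step halves the sheet: 1 × A0 → 2 × A1 → 4 × A2 → 8 × A3
From A0 to A3 is 3 halving steps: 2^3 = 8.

8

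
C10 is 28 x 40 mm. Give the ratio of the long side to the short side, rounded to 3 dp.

1.429

40 / 28 = 1.429
ISO 216 targets √2 ≈ 1.414; the +0.014 deviation is from mm rounding.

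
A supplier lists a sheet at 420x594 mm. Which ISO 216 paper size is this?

Aspect ratio 594/420 ≈ 1.414 — close to the ISO √2 ≈ 1.414.
In the A-series (A0 area = 1 m²): A2 = 420 × 594 mm.

A2 (420 × 594 mm)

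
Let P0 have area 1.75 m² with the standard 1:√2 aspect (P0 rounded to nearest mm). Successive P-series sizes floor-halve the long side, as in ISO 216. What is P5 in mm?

196 × 278 mm

Let P0's short side be w mm. w · w√2 = 1.75 m² = 1,750,000 mm², so w ≈ 1112.4 mm and w√2 ≈ 1573.2 mm → P0 = 1112 × 1573 mm.
P1: ⌊1573/2⌋ × 1112 = 786 × 1112 mm
P2: ⌊1112/2⌋ × 786 = 556 × 786 mm
P3: ⌊786/2⌋ × 556 = 393 × 556 mm
P4: ⌊556/2⌋ × 393 = 278 × 393 mm
P5: ⌊393/2⌋ × 278 = 196 × 278 mm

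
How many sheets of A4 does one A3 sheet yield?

Each ISO step halves the sheet: 1 × A3 → 2 × A4
From A3 to A4 is 1 halving step: 2^1 = 2.

2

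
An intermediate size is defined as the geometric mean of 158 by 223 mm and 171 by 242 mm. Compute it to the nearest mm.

164 × 232 mm

Short side: √(158 · 171) = √27018 ≈ 164.4 → 164 mm
Long side: √(223 · 242) = √53966 ≈ 232.3 → 232 mm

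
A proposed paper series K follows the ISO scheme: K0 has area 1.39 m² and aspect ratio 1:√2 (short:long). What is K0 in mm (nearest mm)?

991 × 1402 mm

Let the short side be w mm. Then w · w√2 = 1.39 m² = 1,390,000 mm².
w² = 1,390,000/√2, so w ≈ 991.4 mm; long side = w√2 ≈ 1402.1 mm.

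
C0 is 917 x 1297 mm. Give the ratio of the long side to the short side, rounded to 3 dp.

1.414

1297 / 917 = 1.414
Matches √2 ≈ 1.414 — the ISO 216 defining ratio.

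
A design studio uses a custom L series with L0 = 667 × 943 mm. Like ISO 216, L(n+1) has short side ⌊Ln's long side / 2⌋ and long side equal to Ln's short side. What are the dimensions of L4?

166 × 235 mm

L1 = 471 × 667 mm (from L0 by 1 halving).
L2: ⌊667/2⌋ × 471 = 333 × 471 mm
L3: ⌊471/2⌋ × 333 = 235 × 333 mm
L4: ⌊333/2⌋ × 235 = 166 × 235 mm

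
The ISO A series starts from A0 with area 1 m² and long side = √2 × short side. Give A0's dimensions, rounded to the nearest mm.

841 × 1189 mm

Let the short side be w mm. Then the long side is w√2 and w · w√2 = 10⁶ mm².
w² = 10⁶/√2, so w = 1000 / 2^(1/4) ≈ 840.9 mm; long side = 1000 · 2^(1/4) ≈ 1189.2 mm.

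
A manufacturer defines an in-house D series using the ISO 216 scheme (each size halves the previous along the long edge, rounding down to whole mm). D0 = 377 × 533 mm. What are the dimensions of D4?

D1: ⌊533/2⌋ × 377 = 266 × 377 mm
D2: ⌊377/2⌋ × 266 = 188 × 266 mm
D3: ⌊266/2⌋ × 188 = 133 × 188 mm
D4: ⌊188/2⌋ × 133 = 94 × 133 mm

94 × 133 mm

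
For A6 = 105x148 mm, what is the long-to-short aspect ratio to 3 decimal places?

148 / 105 = 1.410
ISO 216 targets √2 ≈ 1.414; the -0.005 deviation is from mm rounding.

1.410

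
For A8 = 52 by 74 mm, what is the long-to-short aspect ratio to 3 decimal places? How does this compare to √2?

1.423

74 / 52 = 1.423
ISO 216 targets √2 ≈ 1.414; the +0.009 deviation is from mm rounding.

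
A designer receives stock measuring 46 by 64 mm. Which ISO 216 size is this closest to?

B9 (44 × 62 mm)

Aspect ratio 64/46 ≈ 1.391 (ISO target is √2 ≈ 1.414).
In the B-series (B0 = 1000 × 1414 mm): B9 = 44 × 62 mm.
Off by 4 mm total — nearest standard size.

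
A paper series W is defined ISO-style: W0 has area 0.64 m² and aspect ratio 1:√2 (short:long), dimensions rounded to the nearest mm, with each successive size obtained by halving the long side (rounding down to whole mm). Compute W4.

Let W0's short side be w mm. w · w√2 = 0.64 m² = 640,000 mm², so w ≈ 672.7 mm and w√2 ≈ 951.4 mm → W0 = 673 × 951 mm.
W1: ⌊951/2⌋ × 673 = 475 × 673 mm
W2: ⌊673/2⌋ × 475 = 336 × 475 mm
W3: ⌊475/2⌋ × 336 = 237 × 336 mm
W4: ⌊336/2⌋ × 237 = 168 × 237 mm

168 × 237 mm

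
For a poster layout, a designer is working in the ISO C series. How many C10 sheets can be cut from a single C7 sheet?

Each ISO step halves the sheet: 1 × C7 → 2 × C8 → 4 × C9 → 8 × C10
From C7 to C10 is 3 halving steps: 2^3 = 8.

8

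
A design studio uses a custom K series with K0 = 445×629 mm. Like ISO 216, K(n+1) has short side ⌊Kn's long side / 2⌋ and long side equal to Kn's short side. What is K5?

78 × 111 mm

K1: ⌊629/2⌋ × 445 = 314 × 445 mm
K2: ⌊445/2⌋ × 314 = 222 × 314 mm
K3: ⌊314/2⌋ × 222 = 157 × 222 mm
K4: ⌊222/2⌋ × 157 = 111 × 157 mm
K5: ⌊157/2⌋ × 111 = 78 × 111 mm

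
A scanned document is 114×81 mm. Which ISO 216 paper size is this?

C7 (81 × 114 mm)

Aspect ratio 114/81 ≈ 1.407 — close to the ISO √2 ≈ 1.414.
In the C-series (envelope sizes, between A and B): C7 = 81 × 114 mm.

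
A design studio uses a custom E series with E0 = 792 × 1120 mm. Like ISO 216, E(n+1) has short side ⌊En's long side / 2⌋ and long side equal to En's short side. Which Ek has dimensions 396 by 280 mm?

E0: 792 × 1120 mm
E1: 560 × 792 mm
E2: 396 × 560 mm
E3: 280 × 396 mm
E4: 198 × 280 mm
→ matches E3.

E3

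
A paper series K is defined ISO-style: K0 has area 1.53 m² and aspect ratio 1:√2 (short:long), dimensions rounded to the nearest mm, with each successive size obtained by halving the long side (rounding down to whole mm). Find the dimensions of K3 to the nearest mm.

367 × 520 mm

Let K0's short side be w mm. w · w√2 = 1.53 m² = 1,530,000 mm², so w ≈ 1040.1 mm and w√2 ≈ 1471.0 mm → K0 = 1040 × 1471 mm.
K1: ⌊1471/2⌋ × 1040 = 735 × 1040 mm
K2: ⌊1040/2⌋ × 735 = 520 × 735 mm
K3: ⌊735/2⌋ × 520 = 367 × 520 mm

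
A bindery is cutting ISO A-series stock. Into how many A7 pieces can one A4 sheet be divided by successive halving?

8

Each ISO step halves the sheet: 1 × A4 → 2 × A5 → 4 × A6 → 8 × A7
From A4 to A7 is 3 halving steps: 2^3 = 8.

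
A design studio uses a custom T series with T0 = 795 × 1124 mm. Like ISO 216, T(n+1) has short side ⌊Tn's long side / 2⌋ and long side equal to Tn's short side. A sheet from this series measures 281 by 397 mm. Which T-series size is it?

T3

T0: 795 × 1124 mm
T1: 562 × 795 mm
T2: 397 × 562 mm
T3: 281 × 397 mm
T4: 198 × 281 mm
→ matches T3.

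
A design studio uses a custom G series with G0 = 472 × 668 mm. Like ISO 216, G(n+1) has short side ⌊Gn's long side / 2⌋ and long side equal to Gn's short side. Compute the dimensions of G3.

167 × 236 mm

G1: ⌊668/2⌋ × 472 = 334 × 472 mm
G2: ⌊472/2⌋ × 334 = 236 × 334 mm
G3: ⌊334/2⌋ × 236 = 167 × 236 mm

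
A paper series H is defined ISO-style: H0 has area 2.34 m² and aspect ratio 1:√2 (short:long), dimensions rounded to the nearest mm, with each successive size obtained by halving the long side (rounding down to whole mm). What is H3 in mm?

Let H0's short side be w mm. w · w√2 = 2.34 m² = 2,340,000 mm², so w ≈ 1286.3 mm and w√2 ≈ 1819.1 mm → H0 = 1286 × 1819 mm.
H1: ⌊1819/2⌋ × 1286 = 909 × 1286 mm
H2: ⌊1286/2⌋ × 909 = 643 × 909 mm
H3: ⌊909/2⌋ × 643 = 454 × 643 mm

454 × 643 mm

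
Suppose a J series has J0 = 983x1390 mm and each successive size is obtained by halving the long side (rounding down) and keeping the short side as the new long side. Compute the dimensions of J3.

J1: ⌊1390/2⌋ × 983 = 695 × 983 mm
J2: ⌊983/2⌋ × 695 = 491 × 695 mm
J3: ⌊695/2⌋ × 491 = 347 × 491 mm

347 × 491 mm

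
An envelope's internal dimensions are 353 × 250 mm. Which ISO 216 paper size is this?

Aspect ratio 353/250 ≈ 1.412 — close to the ISO √2 ≈ 1.414.
In the B-series (B0 = 1000 × 1414 mm): B4 = 250 × 353 mm.

B4 (250 × 353 mm)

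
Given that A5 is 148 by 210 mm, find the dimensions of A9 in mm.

A6: ⌊210/2⌋ × 148 = 105 × 148 mm
A7: ⌊148/2⌋ × 105 = 74 × 105 mm
A8: ⌊105/2⌋ × 74 = 52 × 74 mm
A9: ⌊74/2⌋ × 52 = 37 × 52 mm

37 × 52 mm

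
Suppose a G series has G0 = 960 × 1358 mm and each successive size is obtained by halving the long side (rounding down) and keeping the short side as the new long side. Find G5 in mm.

G1: ⌊1358/2⌋ × 960 = 679 × 960 mm
G2: ⌊960/2⌋ × 679 = 480 × 679 mm
G3: ⌊679/2⌋ × 480 = 339 × 480 mm
G4: ⌊480/2⌋ × 339 = 240 × 339 mm
G5: ⌊339/2⌋ × 240 = 169 × 240 mm

169 × 240 mm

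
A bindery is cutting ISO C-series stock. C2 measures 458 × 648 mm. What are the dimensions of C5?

C3: ⌊648/2⌋ × 458 = 324 × 458 mm
C4: ⌊458/2⌋ × 324 = 229 × 324 mm
C5: ⌊324/2⌋ × 229 = 162 × 229 mm

162 × 229 mm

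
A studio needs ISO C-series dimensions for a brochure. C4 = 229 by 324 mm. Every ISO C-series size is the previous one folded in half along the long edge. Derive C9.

40 × 57 mm

C5: ⌊324/2⌋ × 229 = 162 × 229 mm
C6: ⌊229/2⌋ × 162 = 114 × 162 mm
C7: ⌊162/2⌋ × 114 = 81 × 114 mm
C8: ⌊114/2⌋ × 81 = 57 × 81 mm
C9: ⌊81/2⌋ × 57 = 40 × 57 mm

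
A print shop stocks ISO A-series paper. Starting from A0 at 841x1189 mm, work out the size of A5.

A1: ⌊1189/2⌋ × 841 = 594 × 841 mm
A2: ⌊841/2⌋ × 594 = 420 × 594 mm
A3: ⌊594/2⌋ × 420 = 297 × 420 mm
A4: ⌊420/2⌋ × 297 = 210 × 297 mm
A5: ⌊297/2⌋ × 210 = 148 × 210 mm

148 × 210 mm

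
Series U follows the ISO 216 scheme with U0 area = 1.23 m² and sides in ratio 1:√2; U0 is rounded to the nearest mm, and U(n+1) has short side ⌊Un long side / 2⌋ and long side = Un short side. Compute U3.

329 × 466 mm

Let U0's short side be w mm. w · w√2 = 1.23 m² = 1,230,000 mm², so w ≈ 932.6 mm and w√2 ≈ 1318.9 mm → U0 = 933 × 1319 mm.
U1: ⌊1319/2⌋ × 933 = 659 × 933 mm
U2: ⌊933/2⌋ × 659 = 466 × 659 mm
U3: ⌊659/2⌋ × 466 = 329 × 466 mm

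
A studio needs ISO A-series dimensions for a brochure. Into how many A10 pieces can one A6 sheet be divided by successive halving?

16

A6 = 105 × 148 mm; A10 = 26 × 37 mm.
Each halving step doubles the count; 4 steps from A6 to A10.
2^4 = 16.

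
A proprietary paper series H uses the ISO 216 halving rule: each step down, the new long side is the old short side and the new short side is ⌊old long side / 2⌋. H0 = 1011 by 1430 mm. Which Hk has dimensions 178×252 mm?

H5

H0: 1011 × 1430 mm
H1: 715 × 1011 mm
H2: 505 × 715 mm
H3: 357 × 505 mm
H4: 252 × 357 mm
H5: 178 × 252 mm
H6: 126 × 178 mm
→ matches H5.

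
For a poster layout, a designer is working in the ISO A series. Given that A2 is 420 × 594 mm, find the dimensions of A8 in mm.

52 × 74 mm

A3: ⌊594/2⌋ × 420 = 297 × 420 mm
A4: ⌊420/2⌋ × 297 = 210 × 297 mm
A5: ⌊297/2⌋ × 210 = 148 × 210 mm
A6: ⌊210/2⌋ × 148 = 105 × 148 mm
A7: ⌊148/2⌋ × 105 = 74 × 105 mm
A8: ⌊105/2⌋ × 74 = 52 × 74 mm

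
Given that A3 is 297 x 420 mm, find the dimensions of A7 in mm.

A4: ⌊420/2⌋ × 297 = 210 × 297 mm
A5: ⌊297/2⌋ × 210 = 148 × 210 mm
A6: ⌊210/2⌋ × 148 = 105 × 148 mm
A7: ⌊148/2⌋ × 105 = 74 × 105 mm

74 × 105 mm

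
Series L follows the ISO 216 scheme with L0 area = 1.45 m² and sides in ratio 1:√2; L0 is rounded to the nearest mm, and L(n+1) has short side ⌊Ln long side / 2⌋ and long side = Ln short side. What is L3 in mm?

358 × 506 mm

Let L0's short side be w mm. w · w√2 = 1.45 m² = 1,450,000 mm², so w ≈ 1012.6 mm and w√2 ≈ 1432.0 mm → L0 = 1013 × 1432 mm.
L1: ⌊1432/2⌋ × 1013 = 716 × 1013 mm
L2: ⌊1013/2⌋ × 716 = 506 × 716 mm
L3: ⌊716/2⌋ × 506 = 358 × 506 mm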